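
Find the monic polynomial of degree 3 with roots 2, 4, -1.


A monic polynomial with roots 2, 4, -1 is:
p(x) = (x - 2)(x - 4)(x + 1)
After multiplying by (x - 2): x - 2
After multiplying by (x - 4): x^2 - 6x + 8
After multiplying by (x + 1): x^3 - 5x^2 + 2x + 8

x^3 - 5x^2 + 2x + 8


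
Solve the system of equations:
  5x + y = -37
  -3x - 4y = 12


Using Cramer's rule:
Determinant D = (5)(-4) - (-3)(1) = -20 + 3 = -17
Dx = (-37)(-4) - (12)(1) = 148 - 12 = 136
Dy = (5)(12) - (-3)(-37) = 60 - 111 = -51
x = Dx/D = 136/-17 = -8
y = Dy/D = -51/-17 = 3

x = -8, y = 3


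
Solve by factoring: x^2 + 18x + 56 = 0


We need two numbers that multiply to 56 and add to 18.
Those numbers are 14 and 4 (since 14 * 4 = 56 and 14 + 4 = 18).
So x^2 + 18x + 56 = (x + 14)(x + 4) = 0
Setting each factor to zero: x = -14 or x = -4

x = -14, x = -4


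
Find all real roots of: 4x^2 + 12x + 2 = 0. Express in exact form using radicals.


Using the quadratic formula: x = (-b ± sqrt(b^2 - 4ac)) / (2a)
Here a = 4, b = 12, c = 2
Discriminant = b^2 - 4ac = 12^2 - 4(4)(2) = 144 - 32 = 112
Since discriminant = 112 > 0, there are two real roots.
x = (-12 ± 4*sqrt(7)) / 8
Simplifying: x = (-3 ± sqrt(7)) / 2
Numerically: x ≈ -0.1771 or x ≈ -2.8229

x = (-3 + sqrt(7)) / 2 or x = (-3 - sqrt(7)) / 2


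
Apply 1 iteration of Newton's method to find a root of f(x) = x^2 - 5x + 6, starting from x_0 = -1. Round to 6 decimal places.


Newton's method: x_(n+1) = x_n - f(x_n)/f'(x_n)
f(x) = x^2 - 5x + 6
f'(x) = 2x - 5

Iteration 1:
  f(-1.000000) = 12.000000
  f'(-1.000000) = -7.000000
  x_1 = -1.000000 - (12.000000)/(-7.000000) = 0.714286

x_1 = 0.714286


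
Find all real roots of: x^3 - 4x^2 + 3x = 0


The constant term is 0, so x = 0 is a root. Factor out x:
  x(x^2 - 4x + 3) = 0
Solve the quadratic x^2 - 4x + 3 = 0: discriminant = (-4)^2 - 4(1)(3) = 16 - 12 = 4.
sqrt(4) = 2, so x = (4 ± 2)/2: x = 3 or x = 1.

x = 0, x = 1, x = 3


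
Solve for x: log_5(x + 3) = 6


Convert to exponential form: x + 3 = 5^6 = 15625
x = 15625 - 3 = 15622
Check: log_5(15622 + 3) = log_5(15625) = log_5(15625) = 6 ✓

x = 15622


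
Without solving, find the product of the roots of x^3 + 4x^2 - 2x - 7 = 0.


By Vieta's formulas for x^3 + bx^2 + cx + d = 0:
  r1 + r2 + r3 = -b/a = -4
  r1*r2 + r1*r3 + r2*r3 = c/a = -2
  r1*r2*r3 = -d/a = 7


Product = 7


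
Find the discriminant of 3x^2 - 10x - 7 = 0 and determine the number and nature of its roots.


For ax^2 + bx + c = 0, discriminant D = b^2 - 4ac
Here a = 3, b = -10, c = -7
D = (-10)^2 - 4(3)(-7) = 100 + 84 = 184

D = 184 > 0 but not a perfect square
The equation has 2 distinct real irrational roots.

Discriminant = 184, 2 distinct real irrational roots


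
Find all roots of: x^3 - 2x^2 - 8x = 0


The constant term is 0, so x = 0 is a root. Factor out x:
  x^2 - 2x - 8 = 0
Solve the quadratic x^2 - 2x - 8 = 0: discriminant = (-2)^2 - 4(1)(-8) = 4 + 32 = 36.
sqrt(36) = 6, so x = (2 ± 6)/2: x = 4 or x = -2.
Collecting all roots found:

x = -2, x = 0, x = 4


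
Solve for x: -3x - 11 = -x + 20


Starting with: -3x - 11 = -x + 20
Move all x terms to left: (-3 + 1)x = 20 + 11
Simplify: -2x = 31
Divide both sides by -2: x = -31/2

x = -31/2


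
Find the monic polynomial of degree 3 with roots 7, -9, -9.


A monic polynomial with roots 7, -9, -9 is:
p(x) = (x - 7)(x + 9)(x + 9)
After multiplying by (x - 7): x - 7
After multiplying by (x + 9): x^2 + 2x - 63
After multiplying by (x + 9): x^3 + 11x^2 - 45x - 567

x^3 + 11x^2 - 45x - 567


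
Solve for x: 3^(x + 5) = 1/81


Express both sides with the same base.
1/81 = 3^(-4)
Since the bases match, equate exponents: x + 5 = -4
So x = -4 - (5) = -9

x = -9


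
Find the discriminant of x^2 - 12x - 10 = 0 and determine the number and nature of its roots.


For ax^2 + bx + c = 0, discriminant D = b^2 - 4ac
Here a = 1, b = -12, c = -10
D = (-12)^2 - 4(1)(-10) = 144 + 40 = 184

D = 184 > 0 but not a perfect square
The equation has 2 distinct real irrational roots.

Discriminant = 184, 2 distinct real irrational roots


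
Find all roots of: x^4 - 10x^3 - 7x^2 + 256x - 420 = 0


Let p(x) = x^4 - 10x^3 - 7x^2 + 256x - 420. By the rational root theorem (leading coefficient 1), any rational root is an integer divisor of 420: try ±1, ±2, ... in turn.
Test x = 1: value = -180 ≠ 0.
Test x = -1: value = -672 ≠ 0.
Test x = 2: value = 0 ✓, so (x - 2) is a factor.
Synthetic division by (x - 2): bring down 1; 1(2) - 10 = -8; (-8)(2) - 7 = -23; (-23)(2) + 256 = 210; 210(2) - 420 = 0 → quotient x^3 - 8x^2 - 23x + 210, remainder 0.
Continue with the quotient x^3 - 8x^2 - 23x + 210 (candidates must divide 210; re-test x = 2 first in case it repeats).
Test x = 2: value = 140 ≠ 0.
Test x = -2: value = 216 ≠ 0.
Test x = 3: value = 96 ≠ 0.
Test x = -3: value = 180 ≠ 0.
Test x = 5: value = 20 ≠ 0.
Test x = -5: value = 0 ✓, so (x + 5) is a factor.
Synthetic division by (x + 5): bring down 1; 1(-5) - 8 = -13; (-13)(-5) - 23 = 42; 42(-5) + 210 = 0 → quotient x^2 - 13x + 42, remainder 0.
Solve the quadratic x^2 - 13x + 42 = 0: discriminant = (-13)^2 - 4(1)(42) = 169 - 168 = 1.
sqrt(1) = 1, so x = (13 ± 1)/2: x = 7 or x = 6.
Collecting all roots found:

x = -5, x = 2, x = 6, x = 7


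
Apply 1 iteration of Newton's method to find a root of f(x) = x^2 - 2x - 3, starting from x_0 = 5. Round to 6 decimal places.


Newton's method: x_(n+1) = x_n - f(x_n)/f'(x_n)
f(x) = x^2 - 2x - 3
f'(x) = 2x - 2

Iteration 1:
  f(5.000000) = 12.000000
  f'(5.000000) = 8.000000
  x_1 = 5.000000 - (12.000000)/(8.000000) = 3.500000

x_1 = 3.500000


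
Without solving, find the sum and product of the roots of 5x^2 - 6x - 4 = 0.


By Vieta's formulas for ax^2 + bx + c = 0:
  Sum of roots = -b/a
  Product of roots = c/a

Here a = 5, b = -6, c = -4
Sum = -(-6)/5 = 6/5
Product = -4/5 = -4/5

Sum = 6/5, Product = -4/5


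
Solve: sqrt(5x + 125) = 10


Square both sides: 5x + 125 = 10^2 = 100
5x = 100 - 125 = -25
x = -5
Check: sqrt(5*(-5) + 125) = sqrt(100) = 10 ✓

x = -5


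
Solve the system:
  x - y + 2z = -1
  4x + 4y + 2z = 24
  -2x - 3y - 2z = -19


Using Cramer's rule. Expand each determinant along the first row.
D  = 1*[4*(-2) - 2*(-3)] - (-1)*[4*(-2) - 2*(-2)] + 2*[4*(-3) - 4*(-2)]
  = 1*(-2) - (-1)*(-4) + 2*(-4) = -14
Dx = (-1)*[4*(-2) - 2*(-3)] - (-1)*[24*(-2) - 2*(-19)] + 2*[24*(-3) - 4*(-19)]
  = (-1)*(-2) - (-1)*(-10) + 2*(4) = 0
Dy = 1*[24*(-2) - 2*(-19)] - (-1)*[4*(-2) - 2*(-2)] + 2*[4*(-19) - 24*(-2)]
  = 1*(-10) - (-1)*(-4) + 2*(-28) = -70
Dz = 1*[4*(-19) - 24*(-3)] - (-1)*[4*(-19) - 24*(-2)] + (-1)*[4*(-3) - 4*(-2)]
  = 1*(-4) - (-1)*(-28) + (-1)*(-4) = -28
x = Dx/D = 0/-14 = 0, y = Dy/D = -70/-14 = 5, z = Dz/D = -28/-14 = 2
Check eq1: (1)(0) + (-1)(5) + (2)(2) = -1 = -1 ✓
Check eq2: (4)(0) + (4)(5) + (2)(2) = 24 = 24 ✓
Check eq3: (-2)(0) + (-3)(5) + (-2)(2) = -19 = -19 ✓

x = 0, y = 5, z = 2


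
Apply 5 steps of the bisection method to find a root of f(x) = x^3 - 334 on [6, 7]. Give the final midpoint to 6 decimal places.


f(x) = x^3 - 334
f(6) = -118 < 0
f(7) = 9 > 0

Step 1: midpoint = (6.000000 + 7.000000)/2 = 6.500000
  f(6.500000) = -59.375000
  f(mid) < 0, so root is in [6.500000, 7.000000]

Step 2: midpoint = (6.500000 + 7.000000)/2 = 6.750000
  f(6.750000) = -26.453125
  f(mid) < 0, so root is in [6.750000, 7.000000]

Step 3: midpoint = (6.750000 + 7.000000)/2 = 6.875000
  f(6.875000) = -9.048828
  f(mid) < 0, so root is in [6.875000, 7.000000]

Step 4: midpoint = (6.875000 + 7.000000)/2 = 6.937500
  f(6.937500) = -0.105713
  f(mid) < 0, so root is in [6.937500, 7.000000]

Step 5: midpoint = (6.937500 + 7.000000)/2 = 6.968750
  f(6.968750) = 4.426727
  f(mid) > 0, so root is in [6.937500, 6.968750]

midpoint = 6.968750


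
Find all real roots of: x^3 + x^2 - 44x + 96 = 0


Let p(x) = x^3 + x^2 - 44x + 96. By the rational root theorem (leading coefficient 1), any rational root is an integer divisor of 96: try ±1, ±2, ... in turn.
Test x = 1: value = 54 ≠ 0.
Test x = -1: value = 140 ≠ 0.
Test x = 2: value = 20 ≠ 0.
Test x = -2: value = 180 ≠ 0.
Test x = 3: value = 0 ✓, so (x - 3) is a factor.
Synthetic division by (x - 3): bring down 1; 1(3) + 1 = 4; 4(3) - 44 = -32; (-32)(3) + 96 = 0 → quotient x^2 + 4x - 32, remainder 0.
Solve the quadratic x^2 + 4x - 32 = 0: discriminant = 4^2 - 4(1)(-32) = 16 + 128 = 144.
sqrt(144) = 12, so x = (-4 ± 12)/2: x = 4 or x = -8.

x = -8, x = 3, x = 4


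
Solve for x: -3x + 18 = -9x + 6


Starting with: -3x + 18 = -9x + 6
Move all x terms to left: (-3 + 9)x = 6 - 18
Simplify: 6x = -12
Divide both sides by 6: x = -2

x = -2


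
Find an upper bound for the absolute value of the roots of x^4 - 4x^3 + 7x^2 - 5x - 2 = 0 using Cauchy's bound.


Cauchy's bound: all roots r satisfy |r| <= 1 + max(|a_i/a_n|) for i = 0,...,n-1
where a_n is the leading coefficient.

Coefficients: [1, -4, 7, -5, -2]
Leading coefficient a_n = 1
Ratios |a_i/a_n|: 4, 7, 5, 2
Maximum ratio: 7
Cauchy's bound: |r| <= 1 + 7 = 8

Upper bound = 8


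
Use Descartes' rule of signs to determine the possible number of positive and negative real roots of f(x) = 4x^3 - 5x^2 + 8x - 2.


Descartes' rule of signs:

For positive roots, count sign changes in f(x) = 4x^3 - 5x^2 + 8x - 2:
Signs of coefficients: +, -, +, -
Number of sign changes: 3
Possible positive real roots: 3, 1

For negative roots, examine f(-x) = -4x^3 - 5x^2 - 8x - 2:
Signs of coefficients: -, -, -, -
Number of sign changes: 0
Possible negative real roots: 0

Positive roots: 3 or 1; Negative roots: 0


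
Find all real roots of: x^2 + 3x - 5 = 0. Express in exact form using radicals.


Using the quadratic formula: x = (-b ± sqrt(b^2 - 4ac)) / (2a)
Here a = 1, b = 3, c = -5
Discriminant = b^2 - 4ac = 3^2 - 4(1)(-5) = 9 + 20 = 29
Since discriminant = 29 > 0, there are two real roots.
x = (-3 ± sqrt(29)) / 2
Numerically: x ≈ 1.1926 or x ≈ -4.1926

x = (-3 + sqrt(29)) / 2 or x = (-3 - sqrt(29)) / 2


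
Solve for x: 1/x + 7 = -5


Subtract 7 from both sides: 1/x = -12
Multiply both sides by x: 1 = -12 * x
Divide by -12: x = -1/12

x = -1/12


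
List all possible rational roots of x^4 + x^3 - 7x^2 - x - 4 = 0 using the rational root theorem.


Rational root theorem: possible roots are ±p/q where:
  p divides the constant term (-4): p ∈ {1, 2, 4}
  q divides the leading coefficient (1): q ∈ {1}

All possible rational roots: -4, -2, -1, 1, 2, 4

-4, -2, -1, 1, 2, 4


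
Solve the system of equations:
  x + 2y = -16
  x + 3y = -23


Using Cramer's rule:
Determinant D = (1)(3) - (1)(2) = 3 - 2 = 1
Dx = (-16)(3) - (-23)(2) = -48 + 46 = -2
Dy = (1)(-23) - (1)(-16) = -23 + 16 = -7
x = Dx/D = -2/1 = -2
y = Dy/D = -7/1 = -7

x = -2, y = -7


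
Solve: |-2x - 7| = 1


An absolute value equation |expr| = 1 gives two cases:
Case 1: -2x - 7 = 1
  -2x = 8, so x = -4
Case 2: -2x - 7 = -1
  -2x = 6, so x = -3

x = -4, x = -3


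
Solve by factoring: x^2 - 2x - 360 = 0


We need two numbers that multiply to -360 and add to -2.
Those numbers are 18 and -20 (since 18 * (-20) = -360 and 18 + (-20) = -2).
So x^2 - 2x - 360 = (x + 18)(x - 20) = 0
Setting each factor to zero: x = -18 or x = 20

x = -18, x = 20


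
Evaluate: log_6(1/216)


We need the exponent such that 6^? = 1/216
6^(-3) = 1/6^3 = 1/216
Therefore log_6(1/216) = -3

-3


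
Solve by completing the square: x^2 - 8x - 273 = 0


Start: x^2 - 8x - 273 = 0
Move constant: x^2 - 8x = 273
Half of -8 is -4, squared is 16
Add 16 to both sides: x^2 - 8x + 16 = 289
(x - 4)^2 = 289
x - 4 = ±17
x = 4 + 17 = 21 or x = 4 - 17 = -13

x = -13, x = 21


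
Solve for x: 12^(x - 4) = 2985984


Express both sides with the same base.
2985984 = 12^6
Since the bases match, equate exponents: x - 4 = 6
So x = 6 - (-4) = 10

x = 10


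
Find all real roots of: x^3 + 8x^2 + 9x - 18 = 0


Let p(x) = x^3 + 8x^2 + 9x - 18. By the rational root theorem (leading coefficient 1), any rational root is an integer divisor of 18: try ±1, ±2, ... in turn.
Test x = 1: value = 0 ✓, so (x - 1) is a factor.
Synthetic division by (x - 1): bring down 1; 1(1) + 8 = 9; 9(1) + 9 = 18; 18(1) - 18 = 0 → quotient x^2 + 9x + 18, remainder 0.
Solve the quadratic x^2 + 9x + 18 = 0: discriminant = 9^2 - 4(1)(18) = 81 - 72 = 9.
sqrt(9) = 3, so x = (-9 ± 3)/2: x = -3 or x = -6.

x = -6, x = -3, x = 1


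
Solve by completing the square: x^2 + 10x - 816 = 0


Start: x^2 + 10x - 816 = 0
Move constant: x^2 + 10x = 816
Half of 10 is 5, squared is 25
Add 25 to both sides: x^2 + 10x + 25 = 841
(x + 5)^2 = 841
x + 5 = ±29
x = -5 + 29 = 24 or x = -5 - 29 = -34

x = -34, x = 24


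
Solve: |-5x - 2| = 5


An absolute value equation |expr| = 5 gives two cases:
Case 1: -5x - 2 = 5
  -5x = 7, so x = -7/5
Case 2: -5x - 2 = -5
  -5x = -3, so x = 3/5

x = -7/5, x = 3/5


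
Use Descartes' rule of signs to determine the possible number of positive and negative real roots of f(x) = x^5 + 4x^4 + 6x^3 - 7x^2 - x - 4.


Descartes' rule of signs:

For positive roots, count sign changes in f(x) = x^5 + 4x^4 + 6x^3 - 7x^2 - x - 4:
Signs of coefficients: +, +, +, -, -, -
Number of sign changes: 1
Possible positive real roots: 1

For negative roots, examine f(-x) = -x^5 + 4x^4 - 6x^3 - 7x^2 + x - 4:
Signs of coefficients: -, +, -, -, +, -
Number of sign changes: 4
Possible negative real roots: 4, 2, 0

Positive roots: 1; Negative roots: 4 or 2 or 0


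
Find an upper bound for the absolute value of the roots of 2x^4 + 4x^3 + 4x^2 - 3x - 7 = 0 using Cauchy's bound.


Cauchy's bound: all roots r satisfy |r| <= 1 + max(|a_i/a_n|) for i = 0,...,n-1
where a_n is the leading coefficient.

Coefficients: [2, 4, 4, -3, -7]
Leading coefficient a_n = 2
Ratios |a_i/a_n|: 2, 2, 3/2, 7/2
Maximum ratio: 7/2
Cauchy's bound: |r| <= 1 + 7/2 = 9/2

Upper bound = 9/2


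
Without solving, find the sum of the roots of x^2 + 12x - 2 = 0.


By Vieta's formulas for ax^2 + bx + c = 0:
  Sum of roots = -b/a
  Product of roots = c/a

Here a = 1, b = 12, c = -2
Sum = -(12)/1 = -12
Product = -2/1 = -2

Sum = -12


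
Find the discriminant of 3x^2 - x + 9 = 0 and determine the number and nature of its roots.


For ax^2 + bx + c = 0, discriminant D = b^2 - 4ac
Here a = 3, b = -1, c = 9
D = (-1)^2 - 4(3)(9) = 1 - 108 = -107

D = -107 < 0
The equation has no real roots (2 complex conjugate roots).

Discriminant = -107, no real roots (2 complex conjugate roots)


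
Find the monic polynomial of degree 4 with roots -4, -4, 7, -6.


A monic polynomial with roots -4, -4, 7, -6 is:
p(x) = (x + 4)(x + 4)(x - 7)(x + 6)
After multiplying by (x + 4): x + 4
After multiplying by (x + 4): x^2 + 8x + 16
After multiplying by (x - 7): x^3 + x^2 - 40x - 112
After multiplying by (x + 6): x^4 + 7x^3 - 34x^2 - 352x - 672

x^4 + 7x^3 - 34x^2 - 352x - 672


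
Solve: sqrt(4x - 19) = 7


Square both sides: 4x - 19 = 7^2 = 49
4x = 49 + 19 = 68
x = 17
Check: sqrt(4*17 - 19) = sqrt(49) = 7 ✓

x = 17


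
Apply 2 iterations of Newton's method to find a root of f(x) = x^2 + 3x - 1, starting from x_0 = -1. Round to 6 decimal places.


Newton's method: x_(n+1) = x_n - f(x_n)/f'(x_n)
f(x) = x^2 + 3x - 1
f'(x) = 2x + 3

Iteration 1:
  f(-1.000000) = -3.000000
  f'(-1.000000) = 1.000000
  x_1 = -1.000000 - (-3.000000)/(1.000000) = 2.000000

Iteration 2:
  f(2.000000) = 9.000000
  f'(2.000000) = 7.000000
  x_2 = 2.000000 - (9.000000)/(7.000000) = 0.714286

x_2 = 0.714286


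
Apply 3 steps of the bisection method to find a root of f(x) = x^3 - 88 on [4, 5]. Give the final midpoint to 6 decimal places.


f(x) = x^3 - 88
f(4) = -24 < 0
f(5) = 37 > 0

Step 1: midpoint = (4.000000 + 5.000000)/2 = 4.500000
  f(4.500000) = 3.125000
  f(mid) > 0, so root is in [4.000000, 4.500000]

Step 2: midpoint = (4.000000 + 4.500000)/2 = 4.250000
  f(4.250000) = -11.234375
  f(mid) < 0, so root is in [4.250000, 4.500000]

Step 3: midpoint = (4.250000 + 4.500000)/2 = 4.375000
  f(4.375000) = -4.259766
  f(mid) < 0, so root is in [4.375000, 4.500000]

midpoint = 4.375000


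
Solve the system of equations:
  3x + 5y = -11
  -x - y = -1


Using Cramer's rule:
Determinant D = (3)(-1) - (-1)(5) = -3 + 5 = 2
Dx = (-11)(-1) - (-1)(5) = 11 + 5 = 16
Dy = (3)(-1) - (-1)(-11) = -3 - 11 = -14
x = Dx/D = 16/2 = 8
y = Dy/D = -14/2 = -7

x = 8, y = -7


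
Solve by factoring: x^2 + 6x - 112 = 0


We need two numbers that multiply to -112 and add to 6.
Those numbers are -8 and 14 (since (-8) * 14 = -112 and (-8) + 14 = 6).
So x^2 + 6x - 112 = (x - 8)(x + 14) = 0
Setting each factor to zero: x = 8 or x = -14

x = -14, x = 8


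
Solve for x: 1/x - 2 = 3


Subtract -2 from both sides: 1/x = 5
Multiply both sides by x: 1 = 5 * x
Divide by 5: x = 1/5

x = 1/5


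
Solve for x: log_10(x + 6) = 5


Convert to exponential form: x + 6 = 10^5 = 100000
x = 100000 - 6 = 99994
Check: log_10(99994 + 6) = log_10(100000) = log_10(100000) = 5 ✓

x = 99994


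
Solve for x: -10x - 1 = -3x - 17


Starting with: -10x - 1 = -3x - 17
Move all x terms to left: (-10 + 3)x = -17 + 1
Simplify: -7x = -16
Divide both sides by -7: x = 16/7

x = 16/7


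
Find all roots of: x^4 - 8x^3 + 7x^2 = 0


The lowest-degree term is x^2, so x = 0 is a root with multiplicity 2. Factor out x^2:
  x^2 - 8x + 7 = 0
Solve the quadratic x^2 - 8x + 7 = 0: discriminant = (-8)^2 - 4(1)(7) = 64 - 28 = 36.
sqrt(36) = 6, so x = (8 ± 6)/2: x = 7 or x = 1.
Collecting all roots found:

x = 0 (multiplicity 2), x = 1, x = 7


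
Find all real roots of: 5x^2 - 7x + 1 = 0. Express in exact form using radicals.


Using the quadratic formula: x = (-b ± sqrt(b^2 - 4ac)) / (2a)
Here a = 5, b = -7, c = 1
Discriminant = b^2 - 4ac = (-7)^2 - 4(5)(1) = 49 - 20 = 29
Since discriminant = 29 > 0, there are two real roots.
x = (7 ± sqrt(29)) / 10
Numerically: x ≈ 1.2385 or x ≈ 0.1615

x = (7 + sqrt(29)) / 10 or x = (7 - sqrt(29)) / 10


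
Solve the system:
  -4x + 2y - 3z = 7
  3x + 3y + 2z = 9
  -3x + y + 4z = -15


Using Cramer's rule. Expand each determinant along the first row.
D  = (-4)*[3*4 - 2*1] - 2*[3*4 - 2*(-3)] + (-3)*[3*1 - 3*(-3)]
  = (-4)*(10) - 2*(18) + (-3)*(12) = -112
Dx = 7*[3*4 - 2*1] - 2*[9*4 - 2*(-15)] + (-3)*[9*1 - 3*(-15)]
  = 7*(10) - 2*(66) + (-3)*(54) = -224
Dy = (-4)*[9*4 - 2*(-15)] - 7*[3*4 - 2*(-3)] + (-3)*[3*(-15) - 9*(-3)]
  = (-4)*(66) - 7*(18) + (-3)*(-18) = -336
Dz = (-4)*[3*(-15) - 9*1] - 2*[3*(-15) - 9*(-3)] + 7*[3*1 - 3*(-3)]
  = (-4)*(-54) - 2*(-18) + 7*(12) = 336
x = Dx/D = -224/-112 = 2, y = Dy/D = -336/-112 = 3, z = Dz/D = 336/-112 = -3
Check eq1: (-4)(2) + (2)(3) + (-3)(-3) = 7 = 7 ✓
Check eq2: (3)(2) + (3)(3) + (2)(-3) = 9 = 9 ✓
Check eq3: (-3)(2) + (1)(3) + (4)(-3) = -15 = -15 ✓

x = 2, y = 3, z = -3


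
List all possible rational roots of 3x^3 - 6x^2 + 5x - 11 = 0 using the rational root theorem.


Rational root theorem: possible roots are ±p/q where:
  p divides the constant term (-11): p ∈ {1, 11}
  q divides the leading coefficient (3): q ∈ {1, 3}

All possible rational roots: -11, -11/3, -1, -1/3, 1/3, 1, 11/3, 11

-11, -11/3, -1, -1/3, 1/3, 1, 11/3, 11


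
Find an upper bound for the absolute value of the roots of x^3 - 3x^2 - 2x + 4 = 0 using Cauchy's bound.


Cauchy's bound: all roots r satisfy |r| <= 1 + max(|a_i/a_n|) for i = 0,...,n-1
where a_n is the leading coefficient.

Coefficients: [1, -3, -2, 4]
Leading coefficient a_n = 1
Ratios |a_i/a_n|: 3, 2, 4
Maximum ratio: 4
Cauchy's bound: |r| <= 1 + 4 = 5

Upper bound = 5


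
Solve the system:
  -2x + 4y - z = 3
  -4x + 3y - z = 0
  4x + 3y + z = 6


Using Cramer's rule. Expand each determinant along the first row.
D  = (-2)*[3*1 - (-1)*3] - 4*[(-4)*1 - (-1)*4] + (-1)*[(-4)*3 - 3*4]
  = (-2)*(6) - 4*(0) + (-1)*(-24) = 12
Dx = 3*[3*1 - (-1)*3] - 4*[0*1 - (-1)*6] + (-1)*[0*3 - 3*6]
  = 3*(6) - 4*(6) + (-1)*(-18) = 12
Dy = (-2)*[0*1 - (-1)*6] - 3*[(-4)*1 - (-1)*4] + (-1)*[(-4)*6 - 0*4]
  = (-2)*(6) - 3*(0) + (-1)*(-24) = 12
Dz = (-2)*[3*6 - 0*3] - 4*[(-4)*6 - 0*4] + 3*[(-4)*3 - 3*4]
  = (-2)*(18) - 4*(-24) + 3*(-24) = -12
x = Dx/D = 12/12 = 1, y = Dy/D = 12/12 = 1, z = Dz/D = -12/12 = -1
Check eq1: (-2)(1) + (4)(1) + (-1)(-1) = 3 = 3 ✓
Check eq2: (-4)(1) + (3)(1) + (-1)(-1) = 0 = 0 ✓
Check eq3: (4)(1) + (3)(1) + (1)(-1) = 6 = 6 ✓

x = 1, y = 1, z = -1


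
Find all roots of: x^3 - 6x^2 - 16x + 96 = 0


Let p(x) = x^3 - 6x^2 - 16x + 96. By the rational root theorem (leading coefficient 1), any rational root is an integer divisor of 96: try ±1, ±2, ... in turn.
Test x = 1: value = 75 ≠ 0.
Test x = -1: value = 105 ≠ 0.
Test x = 2: value = 48 ≠ 0.
Test x = -2: value = 96 ≠ 0.
Test x = 3: value = 21 ≠ 0.
Test x = -3: value = 63 ≠ 0.
Test x = 4: value = 0 ✓, so (x - 4) is a factor.
Synthetic division by (x - 4): bring down 1; 1(4) - 6 = -2; (-2)(4) - 16 = -24; (-24)(4) + 96 = 0 → quotient x^2 - 2x - 24, remainder 0.
Solve the quadratic x^2 - 2x - 24 = 0: discriminant = (-2)^2 - 4(1)(-24) = 4 + 96 = 100.
sqrt(100) = 10, so x = (2 ± 10)/2: x = 6 or x = -4.
Collecting all roots found:

x = -4, x = 4, x = 6


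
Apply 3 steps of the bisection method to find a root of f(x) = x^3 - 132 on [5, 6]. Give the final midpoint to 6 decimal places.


f(x) = x^3 - 132
f(5) = -7 < 0
f(6) = 84 > 0

Step 1: midpoint = (5.000000 + 6.000000)/2 = 5.500000
  f(5.500000) = 34.375000
  f(mid) > 0, so root is in [5.000000, 5.500000]

Step 2: midpoint = (5.000000 + 5.500000)/2 = 5.250000
  f(5.250000) = 12.703125
  f(mid) > 0, so root is in [5.000000, 5.250000]

Step 3: midpoint = (5.000000 + 5.250000)/2 = 5.125000
  f(5.125000) = 2.611328
  f(mid) > 0, so root is in [5.000000, 5.125000]

midpoint = 5.125000


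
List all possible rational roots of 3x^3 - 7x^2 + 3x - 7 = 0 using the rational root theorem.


Rational root theorem: possible roots are ±p/q where:
  p divides the constant term (-7): p ∈ {1, 7}
  q divides the leading coefficient (3): q ∈ {1, 3}

All possible rational roots: -7, -7/3, -1, -1/3, 1/3, 1, 7/3, 7

-7, -7/3, -1, -1/3, 1/3, 1, 7/3, 7


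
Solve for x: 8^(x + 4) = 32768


Express both sides with the same base.
32768 = 8^5
Since the bases match, equate exponents: x + 4 = 5
So x = 5 - (4) = 1

x = 1


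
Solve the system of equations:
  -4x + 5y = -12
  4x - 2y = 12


Using Cramer's rule:
Determinant D = (-4)(-2) - (4)(5) = 8 - 20 = -12
Dx = (-12)(-2) - (12)(5) = 24 - 60 = -36
Dy = (-4)(12) - (4)(-12) = -48 + 48 = 0
x = Dx/D = -36/-12 = 3
y = Dy/D = 0/-12 = 0

x = 3, y = 0


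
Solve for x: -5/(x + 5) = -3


Multiply both sides by (x + 5): -5 = -3(x + 5)
Distribute: -5 = -3x - 15
-3x = -5 + 15 = 10
x = -10/3

x = -10/3


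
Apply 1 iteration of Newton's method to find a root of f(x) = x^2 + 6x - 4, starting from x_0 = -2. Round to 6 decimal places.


Newton's method: x_(n+1) = x_n - f(x_n)/f'(x_n)
f(x) = x^2 + 6x - 4
f'(x) = 2x + 6

Iteration 1:
  f(-2.000000) = -12.000000
  f'(-2.000000) = 2.000000
  x_1 = -2.000000 - (-12.000000)/(2.000000) = 4.000000

x_1 = 4.000000


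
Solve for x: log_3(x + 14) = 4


Convert to exponential form: x + 14 = 3^4 = 81
x = 81 - 14 = 67
Check: log_3(67 + 14) = log_3(81) = log_3(81) = 4 ✓

x = 67


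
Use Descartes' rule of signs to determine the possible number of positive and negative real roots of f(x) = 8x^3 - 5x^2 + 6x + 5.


Descartes' rule of signs:

For positive roots, count sign changes in f(x) = 8x^3 - 5x^2 + 6x + 5:
Signs of coefficients: +, -, +, +
Number of sign changes: 2
Possible positive real roots: 2, 0

For negative roots, examine f(-x) = -8x^3 - 5x^2 - 6x + 5:
Signs of coefficients: -, -, -, +
Number of sign changes: 1
Possible negative real roots: 1

Positive roots: 2 or 0; Negative roots: 1


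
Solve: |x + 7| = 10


An absolute value equation |expr| = 10 gives two cases:
Case 1: x + 7 = 10
  x = 3, so x = 3
Case 2: x + 7 = -10
  x = -17, so x = -17

x = -17, x = 3


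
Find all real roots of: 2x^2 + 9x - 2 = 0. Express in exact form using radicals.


Using the quadratic formula: x = (-b ± sqrt(b^2 - 4ac)) / (2a)
Here a = 2, b = 9, c = -2
Discriminant = b^2 - 4ac = 9^2 - 4(2)(-2) = 81 + 16 = 97
Since discriminant = 97 > 0, there are two real roots.
x = (-9 ± sqrt(97)) / 4
Numerically: x ≈ 0.2122 or x ≈ -4.7122

x = (-9 + sqrt(97)) / 4 or x = (-9 - sqrt(97)) / 4


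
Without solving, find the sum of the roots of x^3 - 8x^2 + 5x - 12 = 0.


By Vieta's formulas for x^3 + bx^2 + cx + d = 0:
  r1 + r2 + r3 = -b/a = 8
  r1*r2 + r1*r3 + r2*r3 = c/a = 5
  r1*r2*r3 = -d/a = 12


Sum = 8


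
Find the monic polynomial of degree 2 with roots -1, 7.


A monic polynomial with roots -1, 7 is:
p(x) = (x + 1)(x - 7)
After multiplying by (x + 1): x + 1
After multiplying by (x - 7): x^2 - 6x - 7

x^2 - 6x - 7


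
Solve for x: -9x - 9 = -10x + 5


Starting with: -9x - 9 = -10x + 5
Move all x terms to left: (-9 + 10)x = 5 + 9
Simplify: x = 14
Divide both sides by 1: x = 14

x = 14


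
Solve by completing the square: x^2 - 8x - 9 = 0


Start: x^2 - 8x - 9 = 0
Move constant: x^2 - 8x = 9
Half of -8 is -4, squared is 16
Add 16 to both sides: x^2 - 8x + 16 = 25
(x - 4)^2 = 25
x - 4 = ±5
x = 4 + 5 = 9 or x = 4 - 5 = -1

x = -1, x = 9


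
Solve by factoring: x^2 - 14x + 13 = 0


We need two numbers that multiply to 13 and add to -14.
Those numbers are -13 and -1 (since (-13) * (-1) = 13 and (-13) + (-1) = -14).
So x^2 - 14x + 13 = (x - 13)(x - 1) = 0
Setting each factor to zero: x = 13 or x = 1

x = 1, x = 13


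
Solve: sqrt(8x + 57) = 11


Square both sides: 8x + 57 = 11^2 = 121
8x = 121 - 57 = 64
x = 8
Check: sqrt(8*8 + 57) = sqrt(121) = 11 ✓

x = 8


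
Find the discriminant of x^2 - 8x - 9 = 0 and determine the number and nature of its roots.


For ax^2 + bx + c = 0, discriminant D = b^2 - 4ac
Here a = 1, b = -8, c = -9
D = (-8)^2 - 4(1)(-9) = 64 + 36 = 100

D = 100 > 0 and is a perfect square (sqrt = 10)
The equation has 2 distinct real rational roots.

Discriminant = 100, 2 distinct real rational roots


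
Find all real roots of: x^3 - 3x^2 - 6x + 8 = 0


Let p(x) = x^3 - 3x^2 - 6x + 8. By the rational root theorem (leading coefficient 1), any rational root is an integer divisor of 8: try ±1, ±2, ... in turn.
Test x = 1: value = 0 ✓, so (x - 1) is a factor.
Synthetic division by (x - 1): bring down 1; 1(1) - 3 = -2; (-2)(1) - 6 = -8; (-8)(1) + 8 = 0 → quotient x^2 - 2x - 8, remainder 0.
Solve the quadratic x^2 - 2x - 8 = 0: discriminant = (-2)^2 - 4(1)(-8) = 4 + 32 = 36.
sqrt(36) = 6, so x = (2 ± 6)/2: x = 4 or x = -2.

x = -2, x = 1, x = 4


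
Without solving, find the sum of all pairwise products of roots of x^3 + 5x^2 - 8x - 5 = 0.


By Vieta's formulas for x^3 + bx^2 + cx + d = 0:
  r1 + r2 + r3 = -b/a = -5
  r1*r2 + r1*r3 + r2*r3 = c/a = -8
  r1*r2*r3 = -d/a = 5


Sum of pairwise products = -8


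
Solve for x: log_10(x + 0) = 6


Convert to exponential form: x + 0 = 10^6 = 1000000
x = 1000000 - 0 = 1000000
Check: log_10(1000000 + 0) = log_10(1000000) = log_10(1000000) = 6 ✓

x = 1000000


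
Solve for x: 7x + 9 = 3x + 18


Starting with: 7x + 9 = 3x + 18
Move all x terms to left: (7 - 3)x = 18 - 9
Simplify: 4x = 9
Divide both sides by 4: x = 9/4

x = 9/4


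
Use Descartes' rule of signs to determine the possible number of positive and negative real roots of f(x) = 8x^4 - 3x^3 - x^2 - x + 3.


Descartes' rule of signs:

For positive roots, count sign changes in f(x) = 8x^4 - 3x^3 - x^2 - x + 3:
Signs of coefficients: +, -, -, -, +
Number of sign changes: 2
Possible positive real roots: 2, 0

For negative roots, examine f(-x) = 8x^4 + 3x^3 - x^2 + x + 3:
Signs of coefficients: +, +, -, +, +
Number of sign changes: 2
Possible negative real roots: 2, 0

Positive roots: 2 or 0; Negative roots: 2 or 0


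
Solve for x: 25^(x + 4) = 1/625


Express both sides with the same base.
1/625 = 25^(-2)
Since the bases match, equate exponents: x + 4 = -2
So x = -2 - (4) = -6

x = -6


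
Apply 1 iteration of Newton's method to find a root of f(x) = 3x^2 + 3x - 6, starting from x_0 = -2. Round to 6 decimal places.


Newton's method: x_(n+1) = x_n - f(x_n)/f'(x_n)
f(x) = 3x^2 + 3x - 6
f'(x) = 6x + 3

Iteration 1:
  f(-2.000000) = 0.000000
  f'(-2.000000) = -9.000000
  x_1 = -2.000000 - (0.000000)/(-9.000000) = -2.000000

x_1 = -2.000000


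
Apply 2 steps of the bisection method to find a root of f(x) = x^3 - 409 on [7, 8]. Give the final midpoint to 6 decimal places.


f(x) = x^3 - 409
f(7) = -66 < 0
f(8) = 103 > 0

Step 1: midpoint = (7.000000 + 8.000000)/2 = 7.500000
  f(7.500000) = 12.875000
  f(mid) > 0, so root is in [7.000000, 7.500000]

Step 2: midpoint = (7.000000 + 7.500000)/2 = 7.250000
  f(7.250000) = -27.921875
  f(mid) < 0, so root is in [7.250000, 7.500000]

midpoint = 7.250000


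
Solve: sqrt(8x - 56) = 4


Square both sides: 8x - 56 = 4^2 = 16
8x = 16 + 56 = 72
x = 9
Check: sqrt(8*9 - 56) = sqrt(16) = 4 ✓

x = 9


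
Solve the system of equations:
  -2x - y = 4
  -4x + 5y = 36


Using Cramer's rule:
Determinant D = (-2)(5) - (-4)(-1) = -10 - 4 = -14
Dx = (4)(5) - (36)(-1) = 20 + 36 = 56
Dy = (-2)(36) - (-4)(4) = -72 + 16 = -56
x = Dx/D = 56/-14 = -4
y = Dy/D = -56/-14 = 4

x = -4, y = 4


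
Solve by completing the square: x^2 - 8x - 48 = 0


Start: x^2 - 8x - 48 = 0
Move constant: x^2 - 8x = 48
Half of -8 is -4, squared is 16
Add 16 to both sides: x^2 - 8x + 16 = 64
(x - 4)^2 = 64
x - 4 = ±8
x = 4 + 8 = 12 or x = 4 - 8 = -4

x = -4, x = 12


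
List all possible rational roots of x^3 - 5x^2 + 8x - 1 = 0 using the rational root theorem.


Rational root theorem: possible roots are ±p/q where:
  p divides the constant term (-1): p ∈ {1}
  q divides the leading coefficient (1): q ∈ {1}

All possible rational roots: -1, 1

-1, 1


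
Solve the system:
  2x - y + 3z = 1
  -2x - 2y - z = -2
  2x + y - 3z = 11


Using Cramer's rule. Expand each determinant along the first row.
D  = 2*[(-2)*(-3) - (-1)*1] - (-1)*[(-2)*(-3) - (-1)*2] + 3*[(-2)*1 - (-2)*2]
  = 2*(7) - (-1)*(8) + 3*(2) = 28
Dx = 1*[(-2)*(-3) - (-1)*1] - (-1)*[(-2)*(-3) - (-1)*11] + 3*[(-2)*1 - (-2)*11]
  = 1*(7) - (-1)*(17) + 3*(20) = 84
Dy = 2*[(-2)*(-3) - (-1)*11] - 1*[(-2)*(-3) - (-1)*2] + 3*[(-2)*11 - (-2)*2]
  = 2*(17) - 1*(8) + 3*(-18) = -28
Dz = 2*[(-2)*11 - (-2)*1] - (-1)*[(-2)*11 - (-2)*2] + 1*[(-2)*1 - (-2)*2]
  = 2*(-20) - (-1)*(-18) + 1*(2) = -56
x = Dx/D = 84/28 = 3, y = Dy/D = -28/28 = -1, z = Dz/D = -56/28 = -2
Check eq1: (2)(3) + (-1)(-1) + (3)(-2) = 1 = 1 ✓
Check eq2: (-2)(3) + (-2)(-1) + (-1)(-2) = -2 = -2 ✓
Check eq3: (2)(3) + (1)(-1) + (-3)(-2) = 11 = 11 ✓

x = 3, y = -1, z = -2


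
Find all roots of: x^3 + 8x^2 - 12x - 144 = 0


Let p(x) = x^3 + 8x^2 - 12x - 144. By the rational root theorem (leading coefficient 1), any rational root is an integer divisor of 144: try ±1, ±2, ... in turn.
Test x = 1: value = -147 ≠ 0.
Test x = -1: value = -125 ≠ 0.
Test x = 2: value = -128 ≠ 0.
Test x = -2: value = -96 ≠ 0.
Test x = 3: value = -81 ≠ 0.
Test x = -3: value = -63 ≠ 0.
Test x = 4: value = 0 ✓, so (x - 4) is a factor.
Synthetic division by (x - 4): bring down 1; 1(4) + 8 = 12; 12(4) - 12 = 36; 36(4) - 144 = 0 → quotient x^2 + 12x + 36, remainder 0.
Solve the quadratic x^2 + 12x + 36 = 0: discriminant = 12^2 - 4(1)(36) = 144 - 144 = 0.
Discriminant = 0, so a double root: x = -12/2 = -6.
Collecting all roots found:

x = -6 (multiplicity 2), x = 4


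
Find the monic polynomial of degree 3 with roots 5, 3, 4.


A monic polynomial with roots 5, 3, 4 is:
p(x) = (x - 5)(x - 3)(x - 4)
After multiplying by (x - 5): x - 5
After multiplying by (x - 3): x^2 - 8x + 15
After multiplying by (x - 4): x^3 - 12x^2 + 47x - 60

x^3 - 12x^2 + 47x - 60


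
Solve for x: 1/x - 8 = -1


Subtract -8 from both sides: 1/x = 7
Multiply both sides by x: 1 = 7 * x
Divide by 7: x = 1/7

x = 1/7


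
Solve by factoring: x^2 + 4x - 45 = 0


We need two numbers that multiply to -45 and add to 4.
Those numbers are -5 and 9 (since (-5) * 9 = -45 and (-5) + 9 = 4).
So x^2 + 4x - 45 = (x - 5)(x + 9) = 0
Setting each factor to zero: x = 5 or x = -9

x = -9, x = 5


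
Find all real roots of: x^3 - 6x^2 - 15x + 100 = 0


Let p(x) = x^3 - 6x^2 - 15x + 100. By the rational root theorem (leading coefficient 1), any rational root is an integer divisor of 100: try ±1, ±2, ... in turn.
Test x = 1: value = 80 ≠ 0.
Test x = -1: value = 108 ≠ 0.
Test x = 2: value = 54 ≠ 0.
Test x = -2: value = 98 ≠ 0.
Test x = 4: value = 8 ≠ 0.
Test x = -4: value = 0 ✓, so (x + 4) is a factor.
Synthetic division by (x + 4): bring down 1; 1(-4) - 6 = -10; (-10)(-4) - 15 = 25; 25(-4) + 100 = 0 → quotient x^2 - 10x + 25, remainder 0.
Solve the quadratic x^2 - 10x + 25 = 0: discriminant = (-10)^2 - 4(1)(25) = 100 - 100 = 0.
Discriminant = 0, so a double root: x = 10/2 = 5.

x = -4, x = 5 (multiplicity 2)


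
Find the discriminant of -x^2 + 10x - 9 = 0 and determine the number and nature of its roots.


For ax^2 + bx + c = 0, discriminant D = b^2 - 4ac
Here a = -1, b = 10, c = -9
D = (10)^2 - 4(-1)(-9) = 100 - 36 = 64

D = 64 > 0 and is a perfect square (sqrt = 8)
The equation has 2 distinct real rational roots.

Discriminant = 64, 2 distinct real rational roots


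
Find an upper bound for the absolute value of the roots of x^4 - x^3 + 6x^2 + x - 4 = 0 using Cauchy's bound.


Cauchy's bound: all roots r satisfy |r| <= 1 + max(|a_i/a_n|) for i = 0,...,n-1
where a_n is the leading coefficient.

Coefficients: [1, -1, 6, 1, -4]
Leading coefficient a_n = 1
Ratios |a_i/a_n|: 1, 6, 1, 4
Maximum ratio: 6
Cauchy's bound: |r| <= 1 + 6 = 7

Upper bound = 7


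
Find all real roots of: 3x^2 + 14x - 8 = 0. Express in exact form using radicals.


Using the quadratic formula: x = (-b ± sqrt(b^2 - 4ac)) / (2a)
Here a = 3, b = 14, c = -8
Discriminant = b^2 - 4ac = 14^2 - 4(3)(-8) = 196 + 96 = 292
Since discriminant = 292 > 0, there are two real roots.
x = (-14 ± 2*sqrt(73)) / 6
Simplifying: x = (-7 ± sqrt(73)) / 3
Numerically: x ≈ 0.5147 or x ≈ -5.1813

x = (-7 + sqrt(73)) / 3 or x = (-7 - sqrt(73)) / 3


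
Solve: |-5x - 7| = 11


An absolute value equation |expr| = 11 gives two cases:
Case 1: -5x - 7 = 11
  -5x = 18, so x = -18/5
Case 2: -5x - 7 = -11
  -5x = -4, so x = 4/5

x = -18/5, x = 4/5


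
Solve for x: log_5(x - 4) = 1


Convert to exponential form: x - 4 = 5^1 = 5
x = 5 + 4 = 9
Check: log_5(9 - 4) = log_5(5) = log_5(5) = 1 ✓

x = 9


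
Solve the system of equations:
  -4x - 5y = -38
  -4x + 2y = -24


Using Cramer's rule:
Determinant D = (-4)(2) - (-4)(-5) = -8 - 20 = -28
Dx = (-38)(2) - (-24)(-5) = -76 - 120 = -196
Dy = (-4)(-24) - (-4)(-38) = 96 - 152 = -56
x = Dx/D = -196/-28 = 7
y = Dy/D = -56/-28 = 2

x = 7, y = 2


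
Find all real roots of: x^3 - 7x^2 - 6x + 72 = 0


Let p(x) = x^3 - 7x^2 - 6x + 72. By the rational root theorem (leading coefficient 1), any rational root is an integer divisor of 72: try ±1, ±2, ... in turn.
Test x = 1: value = 60 ≠ 0.
Test x = -1: value = 70 ≠ 0.
Test x = 2: value = 40 ≠ 0.
Test x = -2: value = 48 ≠ 0.
Test x = 3: value = 18 ≠ 0.
Test x = -3: value = 0 ✓, so (x + 3) is a factor.
Synthetic division by (x + 3): bring down 1; 1(-3) - 7 = -10; (-10)(-3) - 6 = 24; 24(-3) + 72 = 0 → quotient x^2 - 10x + 24, remainder 0.
Solve the quadratic x^2 - 10x + 24 = 0: discriminant = (-10)^2 - 4(1)(24) = 100 - 96 = 4.
sqrt(4) = 2, so x = (10 ± 2)/2: x = 6 or x = 4.

x = -3, x = 4, x = 6


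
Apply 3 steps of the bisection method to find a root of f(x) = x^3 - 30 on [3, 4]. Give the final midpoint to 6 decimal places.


f(x) = x^3 - 30
f(3) = -3 < 0
f(4) = 34 > 0

Step 1: midpoint = (3.000000 + 4.000000)/2 = 3.500000
  f(3.500000) = 12.875000
  f(mid) > 0, so root is in [3.000000, 3.500000]

Step 2: midpoint = (3.000000 + 3.500000)/2 = 3.250000
  f(3.250000) = 4.328125
  f(mid) > 0, so root is in [3.000000, 3.250000]

Step 3: midpoint = (3.000000 + 3.250000)/2 = 3.125000
  f(3.125000) = 0.517578
  f(mid) > 0, so root is in [3.000000, 3.125000]

midpoint = 3.125000


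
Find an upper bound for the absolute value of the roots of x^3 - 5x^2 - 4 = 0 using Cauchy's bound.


Cauchy's bound: all roots r satisfy |r| <= 1 + max(|a_i/a_n|) for i = 0,...,n-1
where a_n is the leading coefficient.

Coefficients: [1, -5, 0, -4]
Leading coefficient a_n = 1
Ratios |a_i/a_n|: 5, 0, 4
Maximum ratio: 5
Cauchy's bound: |r| <= 1 + 5 = 6

Upper bound = 6


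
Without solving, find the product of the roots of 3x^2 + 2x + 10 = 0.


By Vieta's formulas for ax^2 + bx + c = 0:
  Sum of roots = -b/a
  Product of roots = c/a

Here a = 3, b = 2, c = 10
Sum = -(2)/3 = -2/3
Product = 10/3 = 10/3

Product = 10/3


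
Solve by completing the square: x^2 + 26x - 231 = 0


Start: x^2 + 26x - 231 = 0
Move constant: x^2 + 26x = 231
Half of 26 is 13, squared is 169
Add 169 to both sides: x^2 + 26x + 169 = 400
(x + 13)^2 = 400
x + 13 = ±20
x = -13 + 20 = 7 or x = -13 - 20 = -33

x = -33, x = 7


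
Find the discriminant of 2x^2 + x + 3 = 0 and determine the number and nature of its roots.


For ax^2 + bx + c = 0, discriminant D = b^2 - 4ac
Here a = 2, b = 1, c = 3
D = (1)^2 - 4(2)(3) = 1 - 24 = -23

D = -23 < 0
The equation has no real roots (2 complex conjugate roots).

Discriminant = -23, no real roots (2 complex conjugate roots)


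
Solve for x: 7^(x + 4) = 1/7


Express both sides with the same base.
1/7 = 7^(-1)
Since the bases match, equate exponents: x + 4 = -1
So x = -1 - (4) = -5

x = -5


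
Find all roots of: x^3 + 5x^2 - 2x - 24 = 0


Let p(x) = x^3 + 5x^2 - 2x - 24. By the rational root theorem (leading coefficient 1), any rational root is an integer divisor of 24: try ±1, ±2, ... in turn.
Test x = 1: value = -20 ≠ 0.
Test x = -1: value = -18 ≠ 0.
Test x = 2: value = 0 ✓, so (x - 2) is a factor.
Synthetic division by (x - 2): bring down 1; 1(2) + 5 = 7; 7(2) - 2 = 12; 12(2) - 24 = 0 → quotient x^2 + 7x + 12, remainder 0.
Solve the quadratic x^2 + 7x + 12 = 0: discriminant = 7^2 - 4(1)(12) = 49 - 48 = 1.
sqrt(1) = 1, so x = (-7 ± 1)/2: x = -3 or x = -4.
Collecting all roots found:

x = -4, x = -3, x = 2


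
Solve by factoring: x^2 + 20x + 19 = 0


We need two numbers that multiply to 19 and add to 20.
Those numbers are 1 and 19 (since 1 * 19 = 19 and 1 + 19 = 20).
So x^2 + 20x + 19 = (x + 1)(x + 19) = 0
Setting each factor to zero: x = -1 or x = -19

x = -19, x = -1


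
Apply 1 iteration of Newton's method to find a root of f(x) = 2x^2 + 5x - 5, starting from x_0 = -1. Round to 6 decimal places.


Newton's method: x_(n+1) = x_n - f(x_n)/f'(x_n)
f(x) = 2x^2 + 5x - 5
f'(x) = 4x + 5

Iteration 1:
  f(-1.000000) = -8.000000
  f'(-1.000000) = 1.000000
  x_1 = -1.000000 - (-8.000000)/(1.000000) = 7.000000

x_1 = 7.000000


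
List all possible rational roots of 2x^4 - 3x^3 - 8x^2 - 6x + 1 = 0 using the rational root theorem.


Rational root theorem: possible roots are ±p/q where:
  p divides the constant term (1): p ∈ {1}
  q divides the leading coefficient (2): q ∈ {1, 2}

All possible rational roots: -1, -1/2, 1/2, 1

-1, -1/2, 1/2, 1


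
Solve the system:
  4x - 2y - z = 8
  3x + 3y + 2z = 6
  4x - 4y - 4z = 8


Using Cramer's rule. Expand each determinant along the first row.
D  = 4*[3*(-4) - 2*(-4)] - (-2)*[3*(-4) - 2*4] + (-1)*[3*(-4) - 3*4]
  = 4*(-4) - (-2)*(-20) + (-1)*(-24) = -32
Dx = 8*[3*(-4) - 2*(-4)] - (-2)*[6*(-4) - 2*8] + (-1)*[6*(-4) - 3*8]
  = 8*(-4) - (-2)*(-40) + (-1)*(-48) = -64
Dy = 4*[6*(-4) - 2*8] - 8*[3*(-4) - 2*4] + (-1)*[3*8 - 6*4]
  = 4*(-40) - 8*(-20) + (-1)*(0) = 0
Dz = 4*[3*8 - 6*(-4)] - (-2)*[3*8 - 6*4] + 8*[3*(-4) - 3*4]
  = 4*(48) - (-2)*(0) + 8*(-24) = 0
x = Dx/D = -64/-32 = 2, y = Dy/D = 0/-32 = 0, z = Dz/D = 0/-32 = 0
Check eq1: (4)(2) + (-2)(0) + (-1)(0) = 8 = 8 ✓
Check eq2: (3)(2) + (3)(0) + (2)(0) = 6 = 6 ✓
Check eq3: (4)(2) + (-4)(0) + (-4)(0) = 8 = 8 ✓

x = 2, y = 0, z = 0


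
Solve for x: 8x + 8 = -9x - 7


Starting with: 8x + 8 = -9x - 7
Move all x terms to left: (8 + 9)x = -7 - 8
Simplify: 17x = -15
Divide both sides by 17: x = -15/17

x = -15/17
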